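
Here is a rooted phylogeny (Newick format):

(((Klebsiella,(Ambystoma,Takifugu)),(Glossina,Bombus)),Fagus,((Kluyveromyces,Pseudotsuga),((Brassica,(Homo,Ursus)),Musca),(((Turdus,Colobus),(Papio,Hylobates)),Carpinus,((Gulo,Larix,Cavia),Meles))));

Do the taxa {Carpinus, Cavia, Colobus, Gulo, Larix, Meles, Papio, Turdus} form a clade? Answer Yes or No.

No

The MRCA of the listed taxa subtends (((Turdus,Colobus),(Papio,Hylobates)),Carpinus,((Gulo,Larix,Cavia),Meles)).
That clade also contains Hylobates, which is not in the proposed group, so the group is not monophyletic.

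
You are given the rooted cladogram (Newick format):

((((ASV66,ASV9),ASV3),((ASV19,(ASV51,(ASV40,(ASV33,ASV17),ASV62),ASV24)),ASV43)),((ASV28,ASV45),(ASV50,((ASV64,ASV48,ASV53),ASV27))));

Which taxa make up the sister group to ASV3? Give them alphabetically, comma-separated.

ASV66, ASV9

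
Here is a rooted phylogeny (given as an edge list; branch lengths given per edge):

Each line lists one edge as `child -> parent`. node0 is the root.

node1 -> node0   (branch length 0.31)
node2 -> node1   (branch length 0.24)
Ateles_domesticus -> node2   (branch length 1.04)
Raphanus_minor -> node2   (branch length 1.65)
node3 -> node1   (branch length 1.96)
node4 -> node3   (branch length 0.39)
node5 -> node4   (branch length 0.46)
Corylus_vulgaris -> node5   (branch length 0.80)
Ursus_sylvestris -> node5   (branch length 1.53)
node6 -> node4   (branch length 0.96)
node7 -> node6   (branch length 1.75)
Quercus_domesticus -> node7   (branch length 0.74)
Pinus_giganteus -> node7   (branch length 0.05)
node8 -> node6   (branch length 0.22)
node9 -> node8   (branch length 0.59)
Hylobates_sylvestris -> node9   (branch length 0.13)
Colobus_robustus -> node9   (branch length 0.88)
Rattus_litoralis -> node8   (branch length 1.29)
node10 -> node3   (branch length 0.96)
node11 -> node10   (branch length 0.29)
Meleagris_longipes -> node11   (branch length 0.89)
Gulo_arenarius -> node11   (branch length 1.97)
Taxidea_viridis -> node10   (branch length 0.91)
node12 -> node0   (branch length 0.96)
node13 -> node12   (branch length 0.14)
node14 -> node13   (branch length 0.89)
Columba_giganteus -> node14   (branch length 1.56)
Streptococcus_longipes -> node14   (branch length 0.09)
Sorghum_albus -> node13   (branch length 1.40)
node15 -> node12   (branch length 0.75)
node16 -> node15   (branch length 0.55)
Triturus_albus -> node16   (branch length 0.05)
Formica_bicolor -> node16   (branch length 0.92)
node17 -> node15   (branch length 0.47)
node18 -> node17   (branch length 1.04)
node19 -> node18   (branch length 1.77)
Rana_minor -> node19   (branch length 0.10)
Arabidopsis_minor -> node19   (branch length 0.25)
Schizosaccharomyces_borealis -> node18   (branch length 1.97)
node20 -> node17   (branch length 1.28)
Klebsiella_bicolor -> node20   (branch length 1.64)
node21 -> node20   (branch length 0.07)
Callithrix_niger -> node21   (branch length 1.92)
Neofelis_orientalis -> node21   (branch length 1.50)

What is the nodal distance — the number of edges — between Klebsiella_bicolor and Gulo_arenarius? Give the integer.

The MRCA of Klebsiella_bicolor and Gulo_arenarius is the root of the tree.
From Klebsiella_bicolor up to that node: 5 branches. From Gulo_arenarius up to the same node: 5 branches. Total: 5 + 5 = 10.

10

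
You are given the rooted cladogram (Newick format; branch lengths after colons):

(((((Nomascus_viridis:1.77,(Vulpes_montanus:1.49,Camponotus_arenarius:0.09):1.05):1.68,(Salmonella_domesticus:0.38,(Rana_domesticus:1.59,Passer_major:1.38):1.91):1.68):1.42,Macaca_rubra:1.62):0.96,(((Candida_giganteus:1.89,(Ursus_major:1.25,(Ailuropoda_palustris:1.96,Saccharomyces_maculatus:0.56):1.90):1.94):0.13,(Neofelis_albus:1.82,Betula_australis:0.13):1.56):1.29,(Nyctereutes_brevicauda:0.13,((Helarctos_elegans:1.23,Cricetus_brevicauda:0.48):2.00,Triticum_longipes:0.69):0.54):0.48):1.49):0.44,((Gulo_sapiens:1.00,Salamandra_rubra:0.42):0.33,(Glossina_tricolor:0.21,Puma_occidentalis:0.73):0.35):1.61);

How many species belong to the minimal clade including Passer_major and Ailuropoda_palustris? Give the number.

17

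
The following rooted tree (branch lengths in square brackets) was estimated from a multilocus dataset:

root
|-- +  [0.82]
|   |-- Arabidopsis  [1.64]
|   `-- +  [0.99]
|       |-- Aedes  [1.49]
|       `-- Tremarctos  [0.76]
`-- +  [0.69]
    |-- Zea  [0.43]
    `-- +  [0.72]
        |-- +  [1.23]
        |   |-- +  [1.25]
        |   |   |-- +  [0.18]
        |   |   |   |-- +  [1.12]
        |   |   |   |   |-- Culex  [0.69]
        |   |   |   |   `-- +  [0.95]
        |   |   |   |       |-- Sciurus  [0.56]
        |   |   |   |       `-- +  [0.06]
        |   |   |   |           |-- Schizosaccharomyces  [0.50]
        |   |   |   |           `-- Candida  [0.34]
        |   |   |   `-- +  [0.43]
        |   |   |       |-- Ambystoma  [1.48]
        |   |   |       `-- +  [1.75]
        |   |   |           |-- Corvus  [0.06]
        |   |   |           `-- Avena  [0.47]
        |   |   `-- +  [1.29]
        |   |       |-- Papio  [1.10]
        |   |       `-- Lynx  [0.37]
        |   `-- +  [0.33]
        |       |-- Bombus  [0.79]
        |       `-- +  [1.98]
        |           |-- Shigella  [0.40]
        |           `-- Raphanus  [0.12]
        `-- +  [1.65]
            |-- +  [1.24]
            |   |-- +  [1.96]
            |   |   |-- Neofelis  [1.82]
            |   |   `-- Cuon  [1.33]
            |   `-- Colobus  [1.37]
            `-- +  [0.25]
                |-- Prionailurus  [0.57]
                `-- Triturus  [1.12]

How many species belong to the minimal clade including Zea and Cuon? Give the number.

The MRCA of Zea and Cuon is the node subtending (Zea,(((((Culex,(Sciurus,(Schizosaccharomyces,Candida))),(Ambystoma,(Corvus,Avena))),(Papio,Lynx)),(Bombus,(Shigella,Raphanus))),(((Neofelis,Cuon),Colobus),(Prionailurus,Triturus)))).
That clade contains 18 terminal taxa: Ambystoma, Avena, Bombus, Candida, Colobus, Corvus, Culex, Cuon, Lynx, Neofelis, Papio, Prionailurus, Raphanus, Schizosaccharomyces, Sciurus, Shigella, Triturus, Zea.

18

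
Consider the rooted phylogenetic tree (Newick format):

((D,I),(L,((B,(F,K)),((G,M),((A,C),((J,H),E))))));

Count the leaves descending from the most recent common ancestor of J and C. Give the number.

The MRCA of J and C is the node subtending ((A,C),((J,H),E)).
That clade contains 5 terminal taxa: A, C, E, H, J.

5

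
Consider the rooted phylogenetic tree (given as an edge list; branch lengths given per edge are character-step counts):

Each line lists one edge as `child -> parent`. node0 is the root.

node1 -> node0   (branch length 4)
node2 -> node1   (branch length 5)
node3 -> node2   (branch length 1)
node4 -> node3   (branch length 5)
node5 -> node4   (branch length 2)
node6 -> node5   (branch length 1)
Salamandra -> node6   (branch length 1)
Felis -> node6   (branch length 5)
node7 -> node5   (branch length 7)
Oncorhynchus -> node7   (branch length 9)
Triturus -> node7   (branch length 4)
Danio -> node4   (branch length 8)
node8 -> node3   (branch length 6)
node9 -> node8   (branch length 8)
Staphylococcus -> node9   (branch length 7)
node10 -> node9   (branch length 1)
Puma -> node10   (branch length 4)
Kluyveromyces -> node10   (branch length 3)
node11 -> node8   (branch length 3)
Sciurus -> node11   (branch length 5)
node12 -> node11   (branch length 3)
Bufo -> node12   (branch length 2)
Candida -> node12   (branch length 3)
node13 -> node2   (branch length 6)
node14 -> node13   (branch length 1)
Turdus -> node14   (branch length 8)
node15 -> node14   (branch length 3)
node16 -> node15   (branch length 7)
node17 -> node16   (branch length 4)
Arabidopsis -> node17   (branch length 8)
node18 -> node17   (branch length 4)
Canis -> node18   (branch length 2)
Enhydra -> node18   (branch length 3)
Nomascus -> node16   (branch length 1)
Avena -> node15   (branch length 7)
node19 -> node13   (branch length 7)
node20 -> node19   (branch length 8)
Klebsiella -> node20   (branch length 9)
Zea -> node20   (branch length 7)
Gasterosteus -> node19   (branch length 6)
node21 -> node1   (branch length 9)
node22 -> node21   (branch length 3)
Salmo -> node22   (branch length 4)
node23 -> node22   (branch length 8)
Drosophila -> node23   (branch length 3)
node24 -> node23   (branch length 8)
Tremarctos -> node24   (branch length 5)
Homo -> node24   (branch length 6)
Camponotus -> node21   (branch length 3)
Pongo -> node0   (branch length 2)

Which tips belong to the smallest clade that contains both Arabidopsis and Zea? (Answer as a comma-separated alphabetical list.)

Tracing Arabidopsis: it sits inside (Arabidopsis,(Canis,Enhydra)).
Tracing Zea: it sits inside (Klebsiella,Zea).
The smallest clade enclosing both is ((Turdus,(((Arabidopsis,(Canis,Enhydra)),Nomascus),Avena)),((Klebsiella,Zea),Gasterosteus)); the answer is its 9 terminal taxa in alphabetical order.

Arabidopsis, Avena, Canis, Enhydra, Gasterosteus, Klebsiella, Nomascus, Turdus, Zea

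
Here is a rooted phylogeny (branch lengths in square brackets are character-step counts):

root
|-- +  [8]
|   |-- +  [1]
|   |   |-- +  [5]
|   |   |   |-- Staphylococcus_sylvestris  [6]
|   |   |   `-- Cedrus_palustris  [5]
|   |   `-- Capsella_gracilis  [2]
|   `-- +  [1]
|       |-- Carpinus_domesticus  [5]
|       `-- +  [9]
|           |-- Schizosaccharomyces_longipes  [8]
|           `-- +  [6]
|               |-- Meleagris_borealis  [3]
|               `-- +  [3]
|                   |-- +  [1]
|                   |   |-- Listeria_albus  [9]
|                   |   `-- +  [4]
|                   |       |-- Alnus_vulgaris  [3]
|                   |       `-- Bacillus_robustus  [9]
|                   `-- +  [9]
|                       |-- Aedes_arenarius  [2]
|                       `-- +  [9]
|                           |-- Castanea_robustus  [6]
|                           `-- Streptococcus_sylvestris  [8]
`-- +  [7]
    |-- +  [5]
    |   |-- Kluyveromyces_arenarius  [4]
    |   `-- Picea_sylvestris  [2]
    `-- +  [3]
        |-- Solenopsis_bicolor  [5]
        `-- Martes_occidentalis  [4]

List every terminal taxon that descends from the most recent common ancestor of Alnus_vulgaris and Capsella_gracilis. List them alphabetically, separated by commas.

Aedes_arenarius, Alnus_vulgaris, Bacillus_robustus, Capsella_gracilis, Carpinus_domesticus, Castanea_robustus, Cedrus_palustris, Listeria_albus, Meleagris_borealis, Schizosaccharomyces_longipes, Staphylococcus_sylvestris, Streptococcus_sylvestris

Tracing Alnus_vulgaris: it sits inside (Alnus_vulgaris,Bacillus_robustus).
Tracing Capsella_gracilis: it sits inside ((Staphylococcus_sylvestris,Cedrus_palustris),Capsella_gracilis).
The smallest clade enclosing both is (((Staphylococcus_sylvestris,Cedrus_palustris),Capsella_gracilis),(Carpinus_domesticus,(Schizosaccharomyces_longipes,(Meleagris_borealis,((Listeria_albus,(Alnus_vulgaris,Bacillus_robustus)),(Aedes_arenarius,(Castanea_robustus,Streptococcus_sylvestris))))))); the answer is its 12 terminal taxa in alphabetical order.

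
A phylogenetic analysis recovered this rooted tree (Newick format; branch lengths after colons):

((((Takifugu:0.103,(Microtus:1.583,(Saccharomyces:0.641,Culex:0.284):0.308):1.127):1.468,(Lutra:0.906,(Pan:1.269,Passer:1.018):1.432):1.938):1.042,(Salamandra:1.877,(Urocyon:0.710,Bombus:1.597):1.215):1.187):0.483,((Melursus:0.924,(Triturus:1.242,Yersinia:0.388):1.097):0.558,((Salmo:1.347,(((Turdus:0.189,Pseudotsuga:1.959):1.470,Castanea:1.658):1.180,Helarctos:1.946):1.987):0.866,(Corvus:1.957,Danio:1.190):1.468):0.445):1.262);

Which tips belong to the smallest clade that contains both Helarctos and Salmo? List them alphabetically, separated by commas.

Tracing Helarctos: it sits inside (((Turdus,Pseudotsuga),Castanea),Helarctos).
Tracing Salmo: it sits inside (Salmo,(((Turdus,Pseudotsuga),Castanea),Helarctos)).
The smallest clade enclosing both is (Salmo,(((Turdus,Pseudotsuga),Castanea),Helarctos)); the answer is its 5 terminal taxa in alphabetical order.

Castanea, Helarctos, Pseudotsuga, Salmo, Turdus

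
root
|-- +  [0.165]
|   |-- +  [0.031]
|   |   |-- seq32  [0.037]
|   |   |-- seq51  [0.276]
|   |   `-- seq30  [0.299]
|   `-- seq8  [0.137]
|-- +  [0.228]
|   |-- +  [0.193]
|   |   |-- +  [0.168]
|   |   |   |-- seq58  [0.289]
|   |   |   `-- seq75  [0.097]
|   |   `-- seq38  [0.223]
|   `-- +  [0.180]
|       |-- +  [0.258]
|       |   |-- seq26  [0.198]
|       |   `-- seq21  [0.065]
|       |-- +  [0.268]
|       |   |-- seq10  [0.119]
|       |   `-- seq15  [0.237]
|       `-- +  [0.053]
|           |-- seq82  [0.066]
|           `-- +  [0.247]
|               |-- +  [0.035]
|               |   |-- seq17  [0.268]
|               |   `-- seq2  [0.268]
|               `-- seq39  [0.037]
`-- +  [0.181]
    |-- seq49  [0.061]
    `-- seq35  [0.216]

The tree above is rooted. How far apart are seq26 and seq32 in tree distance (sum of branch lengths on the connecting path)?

The path runs seq26 → … → MRCA → … → seq32; the MRCA is the root of the tree.
Branch lengths along that path: 0.198 + 0.258 + 0.180 + 0.228 + 0.165 + 0.031 + 0.037 = 1.097.

1.097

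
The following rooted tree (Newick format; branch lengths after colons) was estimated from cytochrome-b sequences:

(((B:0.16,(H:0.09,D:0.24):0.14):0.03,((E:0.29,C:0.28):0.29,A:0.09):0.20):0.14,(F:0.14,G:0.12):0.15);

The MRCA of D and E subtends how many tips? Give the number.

6

The MRCA of D and E is the node subtending ((B,(H,D)),((E,C),A)).
That clade contains 6 terminal taxa: A, B, C, D, E, H.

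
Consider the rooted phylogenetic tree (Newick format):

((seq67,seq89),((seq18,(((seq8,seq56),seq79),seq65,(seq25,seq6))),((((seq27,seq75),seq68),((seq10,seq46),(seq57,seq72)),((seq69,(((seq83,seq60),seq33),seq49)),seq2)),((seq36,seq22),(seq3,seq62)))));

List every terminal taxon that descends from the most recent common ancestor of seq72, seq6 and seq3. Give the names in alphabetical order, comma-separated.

Tracing seq72: it sits inside (seq57,seq72).
Tracing seq6: it sits inside (seq25,seq6).
Tracing seq3: it sits inside (seq3,seq62).
The smallest clade enclosing all 3 is ((seq18,(((seq8,seq56),seq79),seq65,(seq25,seq6))),((((seq27,seq75),seq68),((seq10,seq46),(seq57,seq72)),((seq69,(((seq83,seq60),seq33),seq49)),seq2)),((seq36,seq22),(seq3,seq62)))); the answer is its 24 terminal taxa in alphabetical order.

seq10, seq18, seq2, seq22, seq25, seq27, seq3, seq33, seq36, seq46, seq49, seq56, seq57, seq6, seq60, seq62, seq65, seq68, seq69, seq72, seq75, seq79, seq8, seq83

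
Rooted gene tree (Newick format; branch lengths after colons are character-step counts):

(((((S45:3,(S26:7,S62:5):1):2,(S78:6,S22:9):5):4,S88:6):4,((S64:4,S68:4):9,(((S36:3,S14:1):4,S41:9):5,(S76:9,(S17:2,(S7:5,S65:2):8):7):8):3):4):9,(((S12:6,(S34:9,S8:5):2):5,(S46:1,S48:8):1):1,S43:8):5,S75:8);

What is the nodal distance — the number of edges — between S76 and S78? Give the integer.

The MRCA of S76 and S78 is the node subtending ((((S45,(S26,S62)),(S78,S22)),S88),((S64,S68),(((S36,S14),S41),(S76,(S17,(S7,S65)))))).
From S76 up to that node: 4 branches. From S78 up to the same node: 4 branches. Total: 4 + 4 = 8.

8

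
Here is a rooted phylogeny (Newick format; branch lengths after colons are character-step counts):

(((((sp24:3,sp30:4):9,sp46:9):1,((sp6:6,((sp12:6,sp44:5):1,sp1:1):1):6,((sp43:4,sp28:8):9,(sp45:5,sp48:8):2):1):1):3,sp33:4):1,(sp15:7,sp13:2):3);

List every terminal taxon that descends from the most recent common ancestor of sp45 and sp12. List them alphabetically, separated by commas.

Tracing sp45: it sits inside (sp45,sp48).
Tracing sp12: it sits inside (sp12,sp44).
The smallest clade enclosing both is ((sp6,((sp12,sp44),sp1)),((sp43,sp28),(sp45,sp48))); the answer is its 8 terminal taxa in alphabetical order.

sp1, sp12, sp28, sp43, sp44, sp45, sp48, sp6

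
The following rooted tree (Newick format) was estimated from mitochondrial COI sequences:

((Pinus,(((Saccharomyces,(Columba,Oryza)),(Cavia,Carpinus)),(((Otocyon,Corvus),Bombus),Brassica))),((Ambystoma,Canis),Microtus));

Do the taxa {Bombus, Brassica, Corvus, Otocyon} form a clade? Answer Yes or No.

The most recent common ancestor of these taxa subtends (((Otocyon,Corvus),Bombus),Brassica).
That clade has exactly 4 tips — every listed taxon and nothing else — so the group is monophyletic.

Yes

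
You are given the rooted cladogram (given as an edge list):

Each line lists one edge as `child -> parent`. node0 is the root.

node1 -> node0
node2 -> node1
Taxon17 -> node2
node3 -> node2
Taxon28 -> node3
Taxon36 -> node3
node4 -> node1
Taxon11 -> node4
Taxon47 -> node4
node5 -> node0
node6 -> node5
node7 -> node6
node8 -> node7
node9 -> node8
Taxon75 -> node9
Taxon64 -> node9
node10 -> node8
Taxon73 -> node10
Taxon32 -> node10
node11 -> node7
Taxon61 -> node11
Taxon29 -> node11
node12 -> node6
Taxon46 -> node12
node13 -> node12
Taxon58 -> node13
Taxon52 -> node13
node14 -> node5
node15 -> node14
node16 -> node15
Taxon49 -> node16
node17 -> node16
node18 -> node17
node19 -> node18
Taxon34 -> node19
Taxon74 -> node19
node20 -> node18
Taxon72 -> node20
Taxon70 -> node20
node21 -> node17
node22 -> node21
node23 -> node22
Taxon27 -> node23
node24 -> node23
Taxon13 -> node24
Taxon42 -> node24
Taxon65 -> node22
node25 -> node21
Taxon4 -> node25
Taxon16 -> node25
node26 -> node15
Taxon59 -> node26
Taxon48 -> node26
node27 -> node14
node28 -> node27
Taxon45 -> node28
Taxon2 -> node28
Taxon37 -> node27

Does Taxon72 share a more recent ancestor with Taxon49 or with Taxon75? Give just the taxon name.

Taxon49

The MRCA of Taxon72 and Taxon49 subtends (Taxon49,(((Taxon34,Taxon74),(Taxon72,Taxon70)),(((Taxon27,(Taxon13,Taxon42)),Taxon65),(Taxon4,Taxon16)))) (11 taxa).
The MRCA of Taxon72 and Taxon75 subtends (((((Taxon75,Taxon64),(Taxon73,Taxon32)),(Taxon61,Taxon29)),(Taxon46,(Taxon58,Taxon52))),(((Taxon49,(((Taxon34,Taxon74),(Taxon72,Taxon70)),(((Taxon27,(Taxon13,Taxon42)),Taxon65),(Taxon4,Taxon16)))),(Taxon59,Taxon48)),((Taxon45,Taxon2),Taxon37))) (25 taxa).
The first is nested inside the second, so Taxon72 shares a more recent common ancestor with Taxon49.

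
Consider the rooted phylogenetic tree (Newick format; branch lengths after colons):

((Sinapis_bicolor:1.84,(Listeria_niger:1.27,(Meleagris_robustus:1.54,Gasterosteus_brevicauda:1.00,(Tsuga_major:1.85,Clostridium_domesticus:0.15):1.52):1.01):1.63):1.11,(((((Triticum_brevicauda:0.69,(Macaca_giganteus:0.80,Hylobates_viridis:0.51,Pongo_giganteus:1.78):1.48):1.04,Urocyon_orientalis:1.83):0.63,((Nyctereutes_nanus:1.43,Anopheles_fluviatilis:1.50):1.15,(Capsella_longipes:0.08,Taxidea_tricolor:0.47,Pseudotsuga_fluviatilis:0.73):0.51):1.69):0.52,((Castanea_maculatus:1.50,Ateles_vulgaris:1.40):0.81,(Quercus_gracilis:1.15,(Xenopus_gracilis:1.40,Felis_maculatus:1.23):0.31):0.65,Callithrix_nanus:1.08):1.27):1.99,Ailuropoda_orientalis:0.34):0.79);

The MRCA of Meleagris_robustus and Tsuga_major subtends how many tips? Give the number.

The MRCA of Meleagris_robustus and Tsuga_major is the node subtending (Meleagris_robustus,Gasterosteus_brevicauda,(Tsuga_major,Clostridium_domesticus)).
That clade contains 4 terminal taxa: Clostridium_domesticus, Gasterosteus_brevicauda, Meleagris_robustus, Tsuga_major.

4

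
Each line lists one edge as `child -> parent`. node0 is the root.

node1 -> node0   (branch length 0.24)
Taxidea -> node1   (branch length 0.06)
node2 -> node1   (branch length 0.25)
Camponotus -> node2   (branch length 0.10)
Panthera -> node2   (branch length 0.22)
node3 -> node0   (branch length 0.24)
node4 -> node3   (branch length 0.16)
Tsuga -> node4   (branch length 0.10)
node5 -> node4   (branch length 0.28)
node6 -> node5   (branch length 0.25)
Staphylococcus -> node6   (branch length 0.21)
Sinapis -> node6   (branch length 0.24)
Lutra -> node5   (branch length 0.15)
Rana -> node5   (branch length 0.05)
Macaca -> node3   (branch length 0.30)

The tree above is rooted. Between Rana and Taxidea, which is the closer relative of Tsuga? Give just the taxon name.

Rana

The MRCA of Tsuga and Rana subtends (Tsuga,((Staphylococcus,Sinapis),Lutra,Rana)) (5 taxa).
The MRCA of Tsuga and Taxidea is the root, subtending the entire tree (9 taxa).
The first is nested inside the second, so Tsuga shares a more recent common ancestor with Rana.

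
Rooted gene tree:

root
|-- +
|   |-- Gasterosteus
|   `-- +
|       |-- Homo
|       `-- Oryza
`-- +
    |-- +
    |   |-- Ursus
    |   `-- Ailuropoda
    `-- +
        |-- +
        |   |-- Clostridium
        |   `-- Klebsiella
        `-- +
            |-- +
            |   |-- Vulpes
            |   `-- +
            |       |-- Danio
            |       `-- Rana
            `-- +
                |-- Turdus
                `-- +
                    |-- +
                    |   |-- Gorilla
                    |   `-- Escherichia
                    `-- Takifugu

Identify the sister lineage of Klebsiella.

Klebsiella attaches to the tree at the node subtending (Clostridium,Klebsiella).
The other lineage descending from that same node — the sister group — is the single tip Clostridium.

Clostridium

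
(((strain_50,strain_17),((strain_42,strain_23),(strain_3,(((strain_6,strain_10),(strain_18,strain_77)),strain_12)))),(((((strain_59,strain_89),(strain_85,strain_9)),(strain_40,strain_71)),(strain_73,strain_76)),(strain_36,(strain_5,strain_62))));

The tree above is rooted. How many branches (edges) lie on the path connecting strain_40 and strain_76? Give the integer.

5

The MRCA of strain_40 and strain_76 is the node subtending ((((strain_59,strain_89),(strain_85,strain_9)),(strain_40,strain_71)),(strain_73,strain_76)).
From strain_40 up to that node: 3 branches. From strain_76 up to the same node: 2 branches. Total: 3 + 2 = 5.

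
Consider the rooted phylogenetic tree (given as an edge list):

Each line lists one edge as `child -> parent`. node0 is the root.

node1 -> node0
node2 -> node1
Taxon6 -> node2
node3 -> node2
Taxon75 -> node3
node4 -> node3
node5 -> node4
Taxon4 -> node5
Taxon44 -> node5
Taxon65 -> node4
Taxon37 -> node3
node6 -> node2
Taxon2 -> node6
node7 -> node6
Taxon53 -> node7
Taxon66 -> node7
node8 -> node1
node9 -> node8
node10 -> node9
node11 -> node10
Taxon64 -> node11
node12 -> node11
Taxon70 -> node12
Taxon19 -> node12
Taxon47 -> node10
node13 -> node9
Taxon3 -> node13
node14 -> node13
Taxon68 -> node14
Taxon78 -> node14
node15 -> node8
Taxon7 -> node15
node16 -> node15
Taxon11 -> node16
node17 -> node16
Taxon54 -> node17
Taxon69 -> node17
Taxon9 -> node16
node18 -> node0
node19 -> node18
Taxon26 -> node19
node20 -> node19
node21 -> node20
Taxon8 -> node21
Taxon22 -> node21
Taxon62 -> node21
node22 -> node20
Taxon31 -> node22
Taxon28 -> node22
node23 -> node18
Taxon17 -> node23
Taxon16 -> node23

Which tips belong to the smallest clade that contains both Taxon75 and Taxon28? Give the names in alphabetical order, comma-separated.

Taxon11, Taxon16, Taxon17, Taxon19, Taxon2, Taxon22, Taxon26, Taxon28, Taxon3, Taxon31, Taxon37, Taxon4, Taxon44, Taxon47, Taxon53, Taxon54, Taxon6, Taxon62, Taxon64, Taxon65, Taxon66, Taxon68, Taxon69, Taxon7, Taxon70, Taxon75, Taxon78, Taxon8, Taxon9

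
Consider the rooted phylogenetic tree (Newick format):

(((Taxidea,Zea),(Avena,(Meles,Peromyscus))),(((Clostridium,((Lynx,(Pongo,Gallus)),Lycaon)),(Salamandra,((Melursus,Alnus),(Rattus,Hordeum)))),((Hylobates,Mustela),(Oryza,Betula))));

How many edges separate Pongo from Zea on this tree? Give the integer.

10

The MRCA of Pongo and Zea is the root of the tree.
From Pongo up to that node: 7 branches. From Zea up to the same node: 3 branches. Total: 7 + 3 = 10.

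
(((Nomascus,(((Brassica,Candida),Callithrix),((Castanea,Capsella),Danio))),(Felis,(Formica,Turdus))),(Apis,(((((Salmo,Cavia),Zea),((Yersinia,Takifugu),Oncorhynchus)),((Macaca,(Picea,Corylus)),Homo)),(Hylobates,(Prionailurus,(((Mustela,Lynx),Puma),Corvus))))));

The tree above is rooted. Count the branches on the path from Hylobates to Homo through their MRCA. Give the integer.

5

The MRCA of Hylobates and Homo is the node subtending (((((Salmo,Cavia),Zea),((Yersinia,Takifugu),Oncorhynchus)),((Macaca,(Picea,Corylus)),Homo)),(Hylobates,(Prionailurus,(((Mustela,Lynx),Puma),Corvus)))).
From Hylobates up to that node: 2 branches. From Homo up to the same node: 3 branches. Total: 2 + 3 = 5.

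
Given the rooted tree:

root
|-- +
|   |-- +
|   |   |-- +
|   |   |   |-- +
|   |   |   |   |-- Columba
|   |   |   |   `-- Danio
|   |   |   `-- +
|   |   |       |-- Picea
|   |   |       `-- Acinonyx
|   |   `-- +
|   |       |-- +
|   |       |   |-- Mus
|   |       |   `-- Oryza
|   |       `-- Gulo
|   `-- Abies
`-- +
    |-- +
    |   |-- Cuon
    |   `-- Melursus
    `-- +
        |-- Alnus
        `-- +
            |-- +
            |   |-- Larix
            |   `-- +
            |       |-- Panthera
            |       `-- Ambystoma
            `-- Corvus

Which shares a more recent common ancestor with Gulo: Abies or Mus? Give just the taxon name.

Mus

The MRCA of Gulo and Mus subtends ((Mus,Oryza),Gulo) (3 taxa).
The MRCA of Gulo and Abies subtends ((((Columba,Danio),(Picea,Acinonyx)),((Mus,Oryza),Gulo)),Abies) (8 taxa).
The first is nested inside the second, so Gulo shares a more recent common ancestor with Mus.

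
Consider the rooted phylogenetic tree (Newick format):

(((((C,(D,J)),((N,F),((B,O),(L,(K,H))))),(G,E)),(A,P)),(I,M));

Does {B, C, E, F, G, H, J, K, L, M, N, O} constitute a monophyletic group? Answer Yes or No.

The MRCA of the listed taxa is the root, so the smallest clade containing them is the whole tree.
That clade also contains A, D, I, P, which are not in the proposed group, so the group is not monophyletic.

No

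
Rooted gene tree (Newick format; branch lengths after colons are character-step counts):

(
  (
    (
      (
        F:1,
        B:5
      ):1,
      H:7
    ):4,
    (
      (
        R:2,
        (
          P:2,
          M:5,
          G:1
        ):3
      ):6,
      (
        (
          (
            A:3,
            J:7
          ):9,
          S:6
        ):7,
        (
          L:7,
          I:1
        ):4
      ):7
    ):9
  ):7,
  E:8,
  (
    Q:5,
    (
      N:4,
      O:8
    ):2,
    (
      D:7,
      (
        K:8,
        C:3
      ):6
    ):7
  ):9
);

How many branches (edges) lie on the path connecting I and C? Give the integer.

The MRCA of I and C is the root of the tree.
From I up to that node: 5 branches. From C up to the same node: 4 branches. Total: 5 + 4 = 9.

9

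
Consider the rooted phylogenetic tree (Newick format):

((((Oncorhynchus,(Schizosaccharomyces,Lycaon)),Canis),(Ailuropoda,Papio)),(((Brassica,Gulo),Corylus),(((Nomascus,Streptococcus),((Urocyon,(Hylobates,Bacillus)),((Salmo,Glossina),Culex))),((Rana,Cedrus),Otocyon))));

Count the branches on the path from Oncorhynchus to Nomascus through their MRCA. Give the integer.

9

The MRCA of Oncorhynchus and Nomascus is the root of the tree.
From Oncorhynchus up to that node: 4 branches. From Nomascus up to the same node: 5 branches. Total: 4 + 5 = 9.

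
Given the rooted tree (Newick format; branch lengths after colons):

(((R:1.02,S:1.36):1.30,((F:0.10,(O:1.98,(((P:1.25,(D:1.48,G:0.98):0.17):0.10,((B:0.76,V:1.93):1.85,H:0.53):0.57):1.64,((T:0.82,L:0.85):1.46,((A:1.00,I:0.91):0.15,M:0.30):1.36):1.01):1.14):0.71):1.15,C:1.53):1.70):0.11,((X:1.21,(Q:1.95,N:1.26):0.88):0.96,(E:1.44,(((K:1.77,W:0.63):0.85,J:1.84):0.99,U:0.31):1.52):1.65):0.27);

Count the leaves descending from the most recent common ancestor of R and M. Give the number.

The MRCA of R and M is the node subtending ((R,S),((F,(O,(((P,(D,G)),((B,V),H)),((T,L),((A,I),M))))),C)).
That clade contains 16 terminal taxa: A, B, C, D, F, G, H, I, L, M, O, P, R, S, T, V.

16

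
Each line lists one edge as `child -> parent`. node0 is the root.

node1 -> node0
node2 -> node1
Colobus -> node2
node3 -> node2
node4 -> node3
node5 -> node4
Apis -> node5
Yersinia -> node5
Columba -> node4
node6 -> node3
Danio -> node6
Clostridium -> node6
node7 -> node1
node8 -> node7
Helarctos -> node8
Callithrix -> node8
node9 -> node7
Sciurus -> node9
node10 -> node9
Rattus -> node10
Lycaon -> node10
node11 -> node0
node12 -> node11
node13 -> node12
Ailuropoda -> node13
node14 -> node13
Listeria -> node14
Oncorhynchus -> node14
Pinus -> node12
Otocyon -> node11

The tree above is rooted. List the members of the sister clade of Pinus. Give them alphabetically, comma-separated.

Pinus attaches to the tree at the node subtending ((Ailuropoda,(Listeria,Oncorhynchus)),Pinus).
The other lineage descending from that same node — the sister group — is (Ailuropoda,(Listeria,Oncorhynchus)); its 3 tips in alphabetical order are the answer.

Ailuropoda, Listeria, Oncorhynchus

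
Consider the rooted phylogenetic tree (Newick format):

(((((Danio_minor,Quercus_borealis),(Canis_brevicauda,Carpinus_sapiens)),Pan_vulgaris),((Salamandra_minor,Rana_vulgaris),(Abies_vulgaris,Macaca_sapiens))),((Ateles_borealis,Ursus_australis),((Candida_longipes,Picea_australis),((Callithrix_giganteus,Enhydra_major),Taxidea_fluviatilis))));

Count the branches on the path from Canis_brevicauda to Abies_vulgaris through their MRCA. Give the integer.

7

The MRCA of Canis_brevicauda and Abies_vulgaris is the node subtending ((((Danio_minor,Quercus_borealis),(Canis_brevicauda,Carpinus_sapiens)),Pan_vulgaris),((Salamandra_minor,Rana_vulgaris),(Abies_vulgaris,Macaca_sapiens))).
From Canis_brevicauda up to that node: 4 branches. From Abies_vulgaris up to the same node: 3 branches. Total: 4 + 3 = 7.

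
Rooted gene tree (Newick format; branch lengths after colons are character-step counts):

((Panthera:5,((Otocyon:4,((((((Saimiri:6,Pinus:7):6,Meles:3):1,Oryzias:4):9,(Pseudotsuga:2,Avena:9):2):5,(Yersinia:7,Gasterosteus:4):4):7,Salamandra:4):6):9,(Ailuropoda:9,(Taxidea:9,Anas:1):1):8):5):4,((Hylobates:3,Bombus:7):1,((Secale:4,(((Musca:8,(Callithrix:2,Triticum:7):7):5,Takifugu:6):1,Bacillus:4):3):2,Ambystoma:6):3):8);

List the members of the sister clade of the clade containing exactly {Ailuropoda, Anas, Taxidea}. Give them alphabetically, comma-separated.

The clade containing exactly {Ailuropoda, Anas, Taxidea} attaches to the tree at the node subtending ((Otocyon,((((((Saimiri,Pinus),Meles),Oryzias),(Pseudotsuga,Avena)),(Yersinia,Gasterosteus)),Salamandra)),(Ailuropoda,(Taxidea,Anas))).
The other lineage descending from that same node — the sister group — is (Otocyon,((((((Saimiri,Pinus),Meles),Oryzias),(Pseudotsuga,Avena)),(Yersinia,Gasterosteus)),Salamandra)); its 10 tips in alphabetical order are the answer.

Avena, Gasterosteus, Meles, Oryzias, Otocyon, Pinus, Pseudotsuga, Saimiri, Salamandra, Yersinia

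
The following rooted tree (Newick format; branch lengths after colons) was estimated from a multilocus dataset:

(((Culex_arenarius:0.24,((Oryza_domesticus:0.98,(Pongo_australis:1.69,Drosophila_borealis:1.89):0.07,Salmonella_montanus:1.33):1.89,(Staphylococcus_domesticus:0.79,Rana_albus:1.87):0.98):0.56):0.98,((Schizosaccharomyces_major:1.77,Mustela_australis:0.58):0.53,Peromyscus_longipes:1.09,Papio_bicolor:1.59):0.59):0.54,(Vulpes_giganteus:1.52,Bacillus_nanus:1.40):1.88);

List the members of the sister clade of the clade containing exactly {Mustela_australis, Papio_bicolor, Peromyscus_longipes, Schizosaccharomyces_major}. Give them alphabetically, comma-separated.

The clade containing exactly {Mustela_australis, Papio_bicolor, Peromyscus_longipes, Schizosaccharomyces_major} attaches to the tree at the node subtending ((Culex_arenarius,((Oryza_domesticus,(Pongo_australis,Drosophila_borealis),Salmonella_montanus),(Staphylococcus_domesticus,Rana_albus))),((Schizosaccharomyces_major,Mustela_australis),Peromyscus_longipes,Papio_bicolor)).
The other lineage descending from that same node — the sister group — is (Culex_arenarius,((Oryza_domesticus,(Pongo_australis,Drosophila_borealis),Salmonella_montanus),(Staphylococcus_domesticus,Rana_albus))); its 7 tips in alphabetical order are the answer.

Culex_arenarius, Drosophila_borealis, Oryza_domesticus, Pongo_australis, Rana_albus, Salmonella_montanus, Staphylococcus_domesticus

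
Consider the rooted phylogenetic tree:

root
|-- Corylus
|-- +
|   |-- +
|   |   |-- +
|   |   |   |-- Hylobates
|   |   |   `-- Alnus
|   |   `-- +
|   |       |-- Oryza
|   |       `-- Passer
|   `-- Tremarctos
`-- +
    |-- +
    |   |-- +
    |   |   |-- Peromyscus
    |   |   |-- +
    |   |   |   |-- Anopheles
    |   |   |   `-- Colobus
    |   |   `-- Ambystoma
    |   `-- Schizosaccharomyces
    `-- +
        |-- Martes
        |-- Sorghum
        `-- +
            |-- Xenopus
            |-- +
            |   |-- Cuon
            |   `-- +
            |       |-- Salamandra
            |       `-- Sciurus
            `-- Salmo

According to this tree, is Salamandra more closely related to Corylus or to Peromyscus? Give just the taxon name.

Peromyscus

The MRCA of Salamandra and Peromyscus subtends (((Peromyscus,(Anopheles,Colobus),Ambystoma),Schizosaccharomyces),(Martes,Sorghum,(Xenopus,(Cuon,(Salamandra,Sciurus)),Salmo))) (12 taxa).
The MRCA of Salamandra and Corylus is the root, subtending the entire tree (18 taxa).
The first is nested inside the second, so Salamandra shares a more recent common ancestor with Peromyscus.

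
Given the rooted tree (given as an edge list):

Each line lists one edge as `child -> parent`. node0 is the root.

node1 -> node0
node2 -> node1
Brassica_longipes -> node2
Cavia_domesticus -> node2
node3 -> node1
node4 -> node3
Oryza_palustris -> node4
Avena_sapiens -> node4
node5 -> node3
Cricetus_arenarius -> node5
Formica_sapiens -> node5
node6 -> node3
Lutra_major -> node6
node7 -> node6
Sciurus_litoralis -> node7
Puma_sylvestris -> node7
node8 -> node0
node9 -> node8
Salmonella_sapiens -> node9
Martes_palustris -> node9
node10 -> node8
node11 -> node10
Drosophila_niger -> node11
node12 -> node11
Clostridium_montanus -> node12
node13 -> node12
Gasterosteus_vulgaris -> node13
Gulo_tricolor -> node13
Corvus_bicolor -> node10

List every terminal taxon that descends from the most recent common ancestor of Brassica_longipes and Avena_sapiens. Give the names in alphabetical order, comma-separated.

Avena_sapiens, Brassica_longipes, Cavia_domesticus, Cricetus_arenarius, Formica_sapiens, Lutra_major, Oryza_palustris, Puma_sylvestris, Sciurus_litoralis

Tracing Brassica_longipes: it sits inside (Brassica_longipes,Cavia_domesticus).
Tracing Avena_sapiens: it sits inside (Oryza_palustris,Avena_sapiens).
The smallest clade enclosing both is ((Brassica_longipes,Cavia_domesticus),((Oryza_palustris,Avena_sapiens),(Cricetus_arenarius,Formica_sapiens),(Lutra_major,(Sciurus_litoralis,Puma_sylvestris)))); the answer is its 9 terminal taxa in alphabetical order.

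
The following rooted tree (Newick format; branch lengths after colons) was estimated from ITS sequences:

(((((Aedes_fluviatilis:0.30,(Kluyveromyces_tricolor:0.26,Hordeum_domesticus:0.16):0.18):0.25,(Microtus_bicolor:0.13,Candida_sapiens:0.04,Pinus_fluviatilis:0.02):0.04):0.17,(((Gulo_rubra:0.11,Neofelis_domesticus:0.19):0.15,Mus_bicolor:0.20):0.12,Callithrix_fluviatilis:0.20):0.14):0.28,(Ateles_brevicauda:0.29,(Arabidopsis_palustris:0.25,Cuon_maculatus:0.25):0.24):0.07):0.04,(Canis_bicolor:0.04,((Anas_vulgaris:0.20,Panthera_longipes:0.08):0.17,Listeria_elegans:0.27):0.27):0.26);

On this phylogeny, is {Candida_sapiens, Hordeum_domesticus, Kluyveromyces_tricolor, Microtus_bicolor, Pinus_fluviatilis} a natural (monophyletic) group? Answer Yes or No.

The MRCA of the listed taxa subtends ((Aedes_fluviatilis,(Kluyveromyces_tricolor,Hordeum_domesticus)),(Microtus_bicolor,Candida_sapiens,Pinus_fluviatilis)).
That clade also contains Aedes_fluviatilis, which is not in the proposed group, so the group is not monophyletic.

No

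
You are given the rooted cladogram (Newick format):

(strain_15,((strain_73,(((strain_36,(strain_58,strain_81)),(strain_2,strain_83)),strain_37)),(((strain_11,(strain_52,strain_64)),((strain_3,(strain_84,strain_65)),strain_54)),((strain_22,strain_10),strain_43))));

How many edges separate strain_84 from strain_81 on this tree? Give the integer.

12

The MRCA of strain_84 and strain_81 is the node subtending ((strain_73,(((strain_36,(strain_58,strain_81)),(strain_2,strain_83)),strain_37)),(((strain_11,(strain_52,strain_64)),((strain_3,(strain_84,strain_65)),strain_54)),((strain_22,strain_10),strain_43))).
From strain_84 up to that node: 6 branches. From strain_81 up to the same node: 6 branches. Total: 6 + 6 = 12.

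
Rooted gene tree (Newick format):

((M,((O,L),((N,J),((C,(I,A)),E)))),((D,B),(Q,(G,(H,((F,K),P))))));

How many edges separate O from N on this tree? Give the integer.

5

The MRCA of O and N is the node subtending ((O,L),((N,J),((C,(I,A)),E))).
From O up to that node: 2 branches. From N up to the same node: 3 branches. Total: 2 + 3 = 5.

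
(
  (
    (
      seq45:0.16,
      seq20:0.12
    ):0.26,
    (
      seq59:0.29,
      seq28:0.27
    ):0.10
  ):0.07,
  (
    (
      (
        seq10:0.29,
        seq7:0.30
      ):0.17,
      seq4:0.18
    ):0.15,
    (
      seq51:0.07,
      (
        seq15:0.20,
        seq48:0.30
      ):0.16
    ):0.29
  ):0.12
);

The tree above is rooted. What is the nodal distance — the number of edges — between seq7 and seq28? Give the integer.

The MRCA of seq7 and seq28 is the root of the tree.
From seq7 up to that node: 4 branches. From seq28 up to the same node: 3 branches. Total: 4 + 3 = 7.

7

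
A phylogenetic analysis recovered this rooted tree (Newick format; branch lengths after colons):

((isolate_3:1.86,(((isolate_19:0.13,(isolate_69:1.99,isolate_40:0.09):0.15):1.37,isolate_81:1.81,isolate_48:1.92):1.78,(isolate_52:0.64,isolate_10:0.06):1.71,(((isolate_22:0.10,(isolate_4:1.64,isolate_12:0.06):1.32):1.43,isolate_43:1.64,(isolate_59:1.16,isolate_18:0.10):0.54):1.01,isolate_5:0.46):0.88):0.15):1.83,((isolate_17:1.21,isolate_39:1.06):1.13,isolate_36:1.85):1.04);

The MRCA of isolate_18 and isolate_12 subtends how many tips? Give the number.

6

The MRCA of isolate_18 and isolate_12 is the node subtending ((isolate_22,(isolate_4,isolate_12)),isolate_43,(isolate_59,isolate_18)).
That clade contains 6 terminal taxa: isolate_12, isolate_18, isolate_22, isolate_4, isolate_43, isolate_59.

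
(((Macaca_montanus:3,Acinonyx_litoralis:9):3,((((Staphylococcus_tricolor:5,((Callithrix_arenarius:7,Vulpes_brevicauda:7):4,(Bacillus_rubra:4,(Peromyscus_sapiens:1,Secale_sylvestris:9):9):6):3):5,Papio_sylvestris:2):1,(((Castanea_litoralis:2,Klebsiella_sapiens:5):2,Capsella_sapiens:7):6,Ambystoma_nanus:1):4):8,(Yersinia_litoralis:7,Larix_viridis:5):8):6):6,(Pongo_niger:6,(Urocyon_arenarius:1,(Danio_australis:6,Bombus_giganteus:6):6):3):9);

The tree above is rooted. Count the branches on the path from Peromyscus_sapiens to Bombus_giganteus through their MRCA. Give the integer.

13

The MRCA of Peromyscus_sapiens and Bombus_giganteus is the root of the tree.
From Peromyscus_sapiens up to that node: 9 branches. From Bombus_giganteus up to the same node: 4 branches. Total: 9 + 4 = 13.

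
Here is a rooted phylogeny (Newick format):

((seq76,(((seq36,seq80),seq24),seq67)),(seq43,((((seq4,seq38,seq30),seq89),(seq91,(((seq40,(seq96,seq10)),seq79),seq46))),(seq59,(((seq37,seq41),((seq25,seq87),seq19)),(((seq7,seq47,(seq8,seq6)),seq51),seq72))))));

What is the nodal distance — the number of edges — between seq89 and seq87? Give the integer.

9

The MRCA of seq89 and seq87 is the node subtending ((((seq4,seq38,seq30),seq89),(seq91,(((seq40,(seq96,seq10)),seq79),seq46))),(seq59,(((seq37,seq41),((seq25,seq87),seq19)),(((seq7,seq47,(seq8,seq6)),seq51),seq72)))).
From seq89 up to that node: 3 branches. From seq87 up to the same node: 6 branches. Total: 3 + 6 = 9.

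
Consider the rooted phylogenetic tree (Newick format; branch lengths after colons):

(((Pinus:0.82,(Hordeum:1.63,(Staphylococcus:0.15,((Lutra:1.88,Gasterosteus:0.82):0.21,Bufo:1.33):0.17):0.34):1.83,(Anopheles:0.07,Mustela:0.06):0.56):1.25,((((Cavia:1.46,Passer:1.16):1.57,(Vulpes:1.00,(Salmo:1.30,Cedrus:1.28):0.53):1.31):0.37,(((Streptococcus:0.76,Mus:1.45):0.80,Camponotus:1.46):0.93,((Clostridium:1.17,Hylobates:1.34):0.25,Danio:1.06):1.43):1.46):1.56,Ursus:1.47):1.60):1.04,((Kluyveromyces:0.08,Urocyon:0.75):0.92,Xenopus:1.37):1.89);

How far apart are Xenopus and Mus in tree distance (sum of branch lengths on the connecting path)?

12.10

The path runs Xenopus → … → MRCA → … → Mus; the MRCA is the root of the tree.
Branch lengths along that path: 1.37 + 1.89 + 1.04 + 1.60 + 1.56 + 1.46 + 0.93 + 0.80 + 1.45 = 12.10.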